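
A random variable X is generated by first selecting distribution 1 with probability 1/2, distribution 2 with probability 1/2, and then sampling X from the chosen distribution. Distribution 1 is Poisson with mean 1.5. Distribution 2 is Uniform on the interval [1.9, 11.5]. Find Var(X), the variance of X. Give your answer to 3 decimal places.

11.350

Per component, 1: μ=1.5, E[X²]=3.75; 2: μ=6.7, E[X²]=52.57.
E[X] = 0.5·1.5 + 0.5·6.7 = 4.1.
E[X²] = 0.5·3.75 + 0.5·52.57 = 28.16.
Var(X) = E[X²] − (E[X])² = 28.16 − 16.81 = 11.35.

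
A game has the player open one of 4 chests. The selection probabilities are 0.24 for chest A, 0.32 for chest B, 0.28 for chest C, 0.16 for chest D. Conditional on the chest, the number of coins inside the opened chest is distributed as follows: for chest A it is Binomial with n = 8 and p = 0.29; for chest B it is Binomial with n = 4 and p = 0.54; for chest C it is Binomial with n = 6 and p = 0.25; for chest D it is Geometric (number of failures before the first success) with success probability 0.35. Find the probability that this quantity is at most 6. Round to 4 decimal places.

Conditional on each chest, P(X ≤ 6): A: 0.99897; B: 1; C: 1; D: 0.950978.
By total probability, P(X ≤ 6) = 0.24·0.99897 + 0.32·1 + 0.28·1 + 0.16·0.950978 = 0.991909.

0.9919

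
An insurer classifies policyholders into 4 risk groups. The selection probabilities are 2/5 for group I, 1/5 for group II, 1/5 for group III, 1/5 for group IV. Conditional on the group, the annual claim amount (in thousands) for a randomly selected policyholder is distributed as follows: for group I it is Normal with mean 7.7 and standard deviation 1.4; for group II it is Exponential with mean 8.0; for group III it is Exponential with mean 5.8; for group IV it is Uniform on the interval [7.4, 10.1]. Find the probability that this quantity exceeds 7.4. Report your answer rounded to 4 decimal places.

Conditional on each group, P(X > 7.4): I: 0.584838; II: 0.396531; III: 0.27919; IV: 1.
By total probability, P(X > 7.4) = 0.4·0.584838 + 0.2·0.396531 + 0.2·0.27919 + 0.2·1 = 0.569079.

0.5691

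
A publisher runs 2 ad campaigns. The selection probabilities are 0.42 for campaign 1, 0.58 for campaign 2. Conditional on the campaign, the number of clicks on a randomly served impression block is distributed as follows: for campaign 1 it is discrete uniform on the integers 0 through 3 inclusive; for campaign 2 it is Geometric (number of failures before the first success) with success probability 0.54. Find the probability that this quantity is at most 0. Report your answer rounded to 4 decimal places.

0.4182

Conditional on each campaign, P(X ≤ 0): 1: 0.25; 2: 0.54.
By total probability, P(X ≤ 0) = 0.42·0.25 + 0.58·0.54 = 0.4182.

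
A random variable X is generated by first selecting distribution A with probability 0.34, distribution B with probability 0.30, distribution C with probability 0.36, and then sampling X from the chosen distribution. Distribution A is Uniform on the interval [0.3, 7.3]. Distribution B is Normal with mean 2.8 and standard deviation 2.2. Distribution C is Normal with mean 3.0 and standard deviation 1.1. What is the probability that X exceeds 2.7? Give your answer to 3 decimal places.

Conditional on each component, P(X > 2.7): A: 0.657143; B: 0.518127; C: 0.607469.
By total probability, P(X > 2.7) = 0.34·0.657143 + 0.3·0.518127 + 0.36·0.607469 = 0.597556.

0.598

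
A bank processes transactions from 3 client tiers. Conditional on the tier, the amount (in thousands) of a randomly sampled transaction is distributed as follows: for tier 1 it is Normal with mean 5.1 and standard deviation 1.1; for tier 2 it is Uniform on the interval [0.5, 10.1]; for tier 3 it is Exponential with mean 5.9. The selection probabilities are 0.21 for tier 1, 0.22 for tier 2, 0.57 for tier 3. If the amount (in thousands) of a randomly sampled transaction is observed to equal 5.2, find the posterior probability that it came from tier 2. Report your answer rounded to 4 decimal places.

0.1651

Likelihoods f(5.2 | ·): 1: 0.361179; 2: 0.104167; 3: 0.0702069.
Posterior ∝ prior × likelihood. Numerator for 2: 0.22·0.104167 = 0.0229167.
Normalizing constant: 0.21·0.361179 + 0.22·0.104167 + 0.57·0.0702069 = 0.138782.
P(2 | observation) = 0.0229167 / 0.138782 = 0.165127.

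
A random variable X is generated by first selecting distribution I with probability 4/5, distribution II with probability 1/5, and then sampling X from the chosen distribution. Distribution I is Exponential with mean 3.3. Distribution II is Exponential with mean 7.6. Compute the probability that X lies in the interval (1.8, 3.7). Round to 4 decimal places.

0.2379

Conditional on each component, P(1.8 < X < 3.7): I: 0.253694; II: 0.174552.
By total probability, P(1.8 < X < 3.7) = 0.8·0.253694 + 0.2·0.174552 = 0.237865.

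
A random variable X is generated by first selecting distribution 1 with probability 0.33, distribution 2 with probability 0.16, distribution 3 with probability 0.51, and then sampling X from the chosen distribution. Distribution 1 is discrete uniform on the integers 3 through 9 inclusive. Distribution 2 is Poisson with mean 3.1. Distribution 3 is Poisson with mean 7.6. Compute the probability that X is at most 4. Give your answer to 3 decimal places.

0.286

Conditional on each component, P(X ≤ 4): 1: 0.285714; 2: 0.798189; 3: 0.124939.
By total probability, P(X ≤ 4) = 0.33·0.285714 + 0.16·0.798189 + 0.51·0.124939 = 0.285715.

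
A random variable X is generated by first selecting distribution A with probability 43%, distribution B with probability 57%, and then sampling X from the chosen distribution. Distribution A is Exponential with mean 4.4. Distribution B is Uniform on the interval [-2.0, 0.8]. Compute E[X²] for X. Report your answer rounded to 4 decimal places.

For each component E[X²] = Var + (mean)², giving A: 38.72; B: 1.01333.
Overall E[X²] = 0.43·38.72 + 0.57·1.01333 = 17.2272.

17.2272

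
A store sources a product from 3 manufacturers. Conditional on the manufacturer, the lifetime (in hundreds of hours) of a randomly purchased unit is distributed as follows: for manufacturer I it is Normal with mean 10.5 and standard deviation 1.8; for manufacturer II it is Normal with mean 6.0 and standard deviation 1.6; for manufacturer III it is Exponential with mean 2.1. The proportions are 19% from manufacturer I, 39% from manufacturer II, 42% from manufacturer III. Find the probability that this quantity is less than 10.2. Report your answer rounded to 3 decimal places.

Conditional on each manufacturer, P(X < 10.2): I: 0.433816; II: 0.995668; III: 0.992227.
By total probability, P(X < 10.2) = 0.19·0.433816 + 0.39·0.995668 + 0.42·0.992227 = 0.887471.

0.887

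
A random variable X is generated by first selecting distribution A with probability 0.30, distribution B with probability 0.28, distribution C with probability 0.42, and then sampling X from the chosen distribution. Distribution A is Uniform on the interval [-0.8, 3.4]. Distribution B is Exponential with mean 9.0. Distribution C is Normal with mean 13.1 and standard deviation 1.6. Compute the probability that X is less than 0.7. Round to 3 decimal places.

Conditional on each component, P(X < 0.7): A: 0.357143; B: 0.07483; C: 4.60743e-15.
By total probability, P(X < 0.7) = 0.3·0.357143 + 0.28·0.07483 + 0.42·4.60743e-15 = 0.128095.

0.128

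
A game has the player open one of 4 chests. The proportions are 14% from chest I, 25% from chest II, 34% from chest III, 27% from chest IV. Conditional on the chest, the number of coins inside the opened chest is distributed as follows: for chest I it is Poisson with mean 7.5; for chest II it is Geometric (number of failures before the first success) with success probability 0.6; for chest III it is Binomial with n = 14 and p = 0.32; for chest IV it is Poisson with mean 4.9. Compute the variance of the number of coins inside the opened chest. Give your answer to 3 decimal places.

8.472

Per component, I: μ=7.5, E[X²]=63.75; II: μ=0.666667, E[X²]=1.55556; III: μ=4.48, E[X²]=23.1168; IV: μ=4.9, E[X²]=28.91.
E[X] = 0.14·7.5 + 0.25·0.666667 + 0.34·4.48 + 0.27·4.9 = 4.06287.
E[X²] = 0.14·63.75 + 0.25·1.55556 + 0.34·23.1168 + 0.27·28.91 = 24.9793.
Var(X) = E[X²] − (E[X])² = 24.9793 − 16.5069 = 8.47242.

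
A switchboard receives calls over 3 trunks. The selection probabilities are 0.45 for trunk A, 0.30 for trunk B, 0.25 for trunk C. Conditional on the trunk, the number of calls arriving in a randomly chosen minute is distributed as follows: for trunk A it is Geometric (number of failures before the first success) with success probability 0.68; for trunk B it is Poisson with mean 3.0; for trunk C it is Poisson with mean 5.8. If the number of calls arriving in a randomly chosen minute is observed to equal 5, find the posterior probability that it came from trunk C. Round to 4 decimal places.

Likelihoods P(X=5 | ·): A: 0.0022817; B: 0.100819; C: 0.165596.
Posterior ∝ prior × likelihood. Numerator for C: 0.25·0.165596 = 0.0413991.
Normalizing constant: 0.45·0.0022817 + 0.3·0.100819 + 0.25·0.165596 = 0.0726715.
P(C | observation) = 0.0413991 / 0.0726715 = 0.569674.

0.5697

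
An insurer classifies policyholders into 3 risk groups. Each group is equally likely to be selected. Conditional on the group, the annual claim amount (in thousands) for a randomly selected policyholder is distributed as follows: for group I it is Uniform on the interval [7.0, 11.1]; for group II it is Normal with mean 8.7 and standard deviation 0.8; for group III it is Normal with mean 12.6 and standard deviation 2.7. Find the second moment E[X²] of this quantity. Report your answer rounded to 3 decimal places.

108.561

For each component E[X²] = Var + (mean)², giving I: 83.3033; II: 76.33; III: 166.05.
Overall E[X²] = 0.333333·83.3033 + 0.333333·76.33 + 0.333333·166.05 = 108.561.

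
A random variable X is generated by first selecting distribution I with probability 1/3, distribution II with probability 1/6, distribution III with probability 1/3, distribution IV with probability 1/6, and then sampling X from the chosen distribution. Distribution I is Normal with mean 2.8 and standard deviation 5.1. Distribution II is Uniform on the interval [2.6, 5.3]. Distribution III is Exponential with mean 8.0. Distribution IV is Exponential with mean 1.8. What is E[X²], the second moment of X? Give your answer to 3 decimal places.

For each component E[X²] = Var + (mean)², giving I: 33.85; II: 16.21; III: 128; IV: 6.48.
Overall E[X²] = 0.333333·33.85 + 0.166667·16.21 + 0.333333·128 + 0.166667·6.48 = 57.7317.

57.732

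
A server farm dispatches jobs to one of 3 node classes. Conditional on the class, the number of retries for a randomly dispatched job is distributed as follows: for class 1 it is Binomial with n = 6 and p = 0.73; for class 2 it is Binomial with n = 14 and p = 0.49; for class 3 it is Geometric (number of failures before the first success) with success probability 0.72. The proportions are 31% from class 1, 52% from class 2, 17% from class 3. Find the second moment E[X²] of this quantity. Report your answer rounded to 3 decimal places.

For each component E[X²] = Var + (mean)², giving 1: 20.367; 2: 50.5582; 3: 0.691358.
Overall E[X²] = 0.31·20.367 + 0.52·50.5582 + 0.17·0.691358 = 32.7216.

32.722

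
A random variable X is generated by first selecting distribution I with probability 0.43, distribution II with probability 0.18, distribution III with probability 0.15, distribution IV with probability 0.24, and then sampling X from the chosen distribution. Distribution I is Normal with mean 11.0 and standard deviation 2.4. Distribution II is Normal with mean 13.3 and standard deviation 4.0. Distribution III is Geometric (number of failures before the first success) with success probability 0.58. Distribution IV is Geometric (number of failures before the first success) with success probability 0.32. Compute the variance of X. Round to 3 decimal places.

32.222

Per component, I: μ=11, E[X²]=126.76; II: μ=13.3, E[X²]=192.89; III: μ=0.724138, E[X²]=1.77289; IV: μ=2.125, E[X²]=11.1562.
E[X] = 0.43·11 + 0.18·13.3 + 0.15·0.724138 + 0.24·2.125 = 7.74262.
E[X²] = 0.43·126.76 + 0.18·192.89 + 0.15·1.77289 + 0.24·11.1562 = 92.1704.
Var(X) = E[X²] − (E[X])² = 92.1704 − 59.9482 = 32.2223.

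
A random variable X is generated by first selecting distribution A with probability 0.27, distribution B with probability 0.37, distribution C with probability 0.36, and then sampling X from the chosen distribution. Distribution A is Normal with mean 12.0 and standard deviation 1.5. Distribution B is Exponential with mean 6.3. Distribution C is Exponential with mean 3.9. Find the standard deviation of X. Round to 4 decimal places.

Per component, A: μ=12, E[X²]=146.25; B: μ=6.3, E[X²]=79.38; C: μ=3.9, E[X²]=30.42.
E[X] = 0.27·12 + 0.37·6.3 + 0.36·3.9 = 6.975.
E[X²] = 0.27·146.25 + 0.37·79.38 + 0.36·30.42 = 79.8093.
Var(X) = E[X²] − (E[X])² = 79.8093 − 48.6506 = 31.1587.
SD(X) = √31.1587 = 5.582.

5.5820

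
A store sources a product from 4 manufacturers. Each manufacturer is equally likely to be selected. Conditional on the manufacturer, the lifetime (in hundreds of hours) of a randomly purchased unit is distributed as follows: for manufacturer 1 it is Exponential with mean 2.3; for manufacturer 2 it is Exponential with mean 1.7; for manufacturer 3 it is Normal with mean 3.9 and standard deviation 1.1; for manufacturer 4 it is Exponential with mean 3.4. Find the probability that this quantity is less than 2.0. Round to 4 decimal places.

Conditional on each manufacturer, P(X < 2.0): 1: 0.580866; 2: 0.691635; 3: 0.0420593; 4: 0.444694.
By total probability, P(X < 2.0) = 0.25·0.580866 + 0.25·0.691635 + 0.25·0.0420593 + 0.25·0.444694 = 0.439814.

0.4398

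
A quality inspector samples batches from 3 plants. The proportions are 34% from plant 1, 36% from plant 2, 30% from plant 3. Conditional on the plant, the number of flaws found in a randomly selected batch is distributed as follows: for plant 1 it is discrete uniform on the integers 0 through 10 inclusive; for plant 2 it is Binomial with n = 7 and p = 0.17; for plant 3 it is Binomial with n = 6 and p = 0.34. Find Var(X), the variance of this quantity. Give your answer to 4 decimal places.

Per component, 1: μ=5, E[X²]=35; 2: μ=1.19, E[X²]=2.4038; 3: μ=2.04, E[X²]=5.508.
E[X] = 0.34·5 + 0.36·1.19 + 0.3·2.04 = 2.7404.
E[X²] = 0.34·35 + 0.36·2.4038 + 0.3·5.508 = 14.4178.
Var(X) = E[X²] − (E[X])² = 14.4178 − 7.50979 = 6.90798.

6.9080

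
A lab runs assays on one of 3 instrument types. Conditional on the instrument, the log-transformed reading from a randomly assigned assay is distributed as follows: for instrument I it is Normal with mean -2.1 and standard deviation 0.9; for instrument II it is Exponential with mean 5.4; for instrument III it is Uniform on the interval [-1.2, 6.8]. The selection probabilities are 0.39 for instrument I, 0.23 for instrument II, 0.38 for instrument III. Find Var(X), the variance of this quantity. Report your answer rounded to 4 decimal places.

Per component, I: μ=-2.1, E[X²]=5.22; II: μ=5.4, E[X²]=58.32; III: μ=2.8, E[X²]=13.1733.
E[X] = 0.39·-2.1 + 0.23·5.4 + 0.38·2.8 = 1.487.
E[X²] = 0.39·5.22 + 0.23·58.32 + 0.38·13.1733 = 20.4553.
Var(X) = E[X²] − (E[X])² = 20.4553 − 2.21117 = 18.2441.

18.2441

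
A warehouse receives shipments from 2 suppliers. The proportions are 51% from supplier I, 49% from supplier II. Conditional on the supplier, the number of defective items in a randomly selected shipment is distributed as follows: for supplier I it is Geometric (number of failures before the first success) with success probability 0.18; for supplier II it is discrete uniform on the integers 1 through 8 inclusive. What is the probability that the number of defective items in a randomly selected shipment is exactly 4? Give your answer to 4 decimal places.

0.1028

Conditional on each supplier, P(X = 4): I: 0.0813819; II: 0.125.
By total probability, P(X = 4) = 0.51·0.0813819 + 0.49·0.125 = 0.102755.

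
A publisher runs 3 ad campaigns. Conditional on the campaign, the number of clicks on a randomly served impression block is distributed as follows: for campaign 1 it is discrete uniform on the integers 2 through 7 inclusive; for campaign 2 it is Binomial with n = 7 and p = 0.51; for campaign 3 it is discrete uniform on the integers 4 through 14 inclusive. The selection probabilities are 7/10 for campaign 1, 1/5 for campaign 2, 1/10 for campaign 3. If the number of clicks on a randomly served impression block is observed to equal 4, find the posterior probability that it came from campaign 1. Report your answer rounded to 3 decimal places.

Likelihoods P(X=4 | ·): 1: 0.166667; 2: 0.278572; 3: 0.0909091.
Posterior ∝ prior × likelihood. Numerator for 1: 0.7·0.166667 = 0.116667.
Normalizing constant: 0.7·0.166667 + 0.2·0.278572 + 0.1·0.0909091 = 0.181472.
P(1 | observation) = 0.116667 / 0.181472 = 0.642891.

0.643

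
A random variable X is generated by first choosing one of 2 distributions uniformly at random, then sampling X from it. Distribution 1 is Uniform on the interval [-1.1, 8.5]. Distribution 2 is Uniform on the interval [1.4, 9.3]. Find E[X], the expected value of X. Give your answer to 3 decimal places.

Component means — 1: 3.7; 2: 5.35.
E[X] = 0.5·3.7 + 0.5·5.35 = 4.525.

4.525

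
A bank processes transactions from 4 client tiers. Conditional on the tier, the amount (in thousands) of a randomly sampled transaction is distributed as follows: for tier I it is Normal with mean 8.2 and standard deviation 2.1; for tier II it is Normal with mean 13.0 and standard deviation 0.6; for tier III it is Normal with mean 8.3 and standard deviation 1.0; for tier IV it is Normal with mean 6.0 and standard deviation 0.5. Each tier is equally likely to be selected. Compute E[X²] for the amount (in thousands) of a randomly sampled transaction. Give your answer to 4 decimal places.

For each component E[X²] = Var + (mean)², giving I: 71.65; II: 169.36; III: 69.89; IV: 36.25.
Overall E[X²] = 0.25·71.65 + 0.25·169.36 + 0.25·69.89 + 0.25·36.25 = 86.7875.

86.7875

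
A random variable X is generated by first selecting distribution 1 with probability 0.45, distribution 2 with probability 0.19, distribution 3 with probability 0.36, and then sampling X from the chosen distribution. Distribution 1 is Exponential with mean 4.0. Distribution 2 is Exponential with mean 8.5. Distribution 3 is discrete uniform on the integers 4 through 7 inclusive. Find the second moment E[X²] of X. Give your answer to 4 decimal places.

53.1950

For each component E[X²] = Var + (mean)², giving 1: 32; 2: 144.5; 3: 31.5.
Overall E[X²] = 0.45·32 + 0.19·144.5 + 0.36·31.5 = 53.195.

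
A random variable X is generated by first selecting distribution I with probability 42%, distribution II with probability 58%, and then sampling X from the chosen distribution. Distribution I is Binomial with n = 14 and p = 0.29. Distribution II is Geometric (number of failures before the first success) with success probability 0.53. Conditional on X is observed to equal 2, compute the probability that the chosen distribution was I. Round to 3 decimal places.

0.437

Likelihoods P(X=2 | ·): I: 0.125585; II: 0.117077.
Posterior ∝ prior × likelihood. Numerator for I: 0.42·0.125585 = 0.0527457.
Normalizing constant: 0.42·0.125585 + 0.58·0.117077 = 0.12065.
P(I | observation) = 0.0527457 / 0.12065 = 0.437178.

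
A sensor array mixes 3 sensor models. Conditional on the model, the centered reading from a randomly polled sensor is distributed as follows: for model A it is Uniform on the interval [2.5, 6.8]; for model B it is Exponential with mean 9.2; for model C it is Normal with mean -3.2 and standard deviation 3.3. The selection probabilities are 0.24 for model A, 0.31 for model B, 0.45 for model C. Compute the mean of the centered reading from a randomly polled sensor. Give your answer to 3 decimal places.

2.528

Component means — A: 4.65; B: 9.2; C: -3.2.
E[X] = 0.24·4.65 + 0.31·9.2 + 0.45·-3.2 = 2.528.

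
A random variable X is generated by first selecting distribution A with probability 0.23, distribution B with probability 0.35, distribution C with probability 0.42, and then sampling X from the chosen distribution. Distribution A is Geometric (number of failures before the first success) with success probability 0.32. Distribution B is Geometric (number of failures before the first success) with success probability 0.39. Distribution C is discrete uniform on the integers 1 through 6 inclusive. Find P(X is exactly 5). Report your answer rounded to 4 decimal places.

Conditional on each component, P(X = 5): A: 0.0465259; B: 0.0329393; C: 0.166667.
By total probability, P(X = 5) = 0.23·0.0465259 + 0.35·0.0329393 + 0.42·0.166667 = 0.0922297.

0.0922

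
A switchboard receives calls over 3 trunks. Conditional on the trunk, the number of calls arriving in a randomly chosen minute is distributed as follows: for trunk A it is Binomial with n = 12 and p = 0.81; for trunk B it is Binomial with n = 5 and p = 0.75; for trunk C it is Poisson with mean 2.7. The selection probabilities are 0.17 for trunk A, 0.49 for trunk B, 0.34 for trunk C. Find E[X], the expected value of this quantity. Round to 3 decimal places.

Component means — A: 9.72; B: 3.75; C: 2.7.
E[X] = 0.17·9.72 + 0.49·3.75 + 0.34·2.7 = 4.4079.

4.408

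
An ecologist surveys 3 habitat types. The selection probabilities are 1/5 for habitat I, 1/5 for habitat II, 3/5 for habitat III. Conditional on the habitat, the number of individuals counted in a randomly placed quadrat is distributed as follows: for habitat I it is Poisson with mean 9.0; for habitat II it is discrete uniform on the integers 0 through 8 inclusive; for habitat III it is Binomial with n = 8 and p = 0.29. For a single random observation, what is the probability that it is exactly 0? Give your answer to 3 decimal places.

0.061

Conditional on each habitat, P(X = 0): I: 0.00012341; II: 0.111111; III: 0.0645754.
By total probability, P(X = 0) = 0.2·0.00012341 + 0.2·0.111111 + 0.6·0.0645754 = 0.0609921.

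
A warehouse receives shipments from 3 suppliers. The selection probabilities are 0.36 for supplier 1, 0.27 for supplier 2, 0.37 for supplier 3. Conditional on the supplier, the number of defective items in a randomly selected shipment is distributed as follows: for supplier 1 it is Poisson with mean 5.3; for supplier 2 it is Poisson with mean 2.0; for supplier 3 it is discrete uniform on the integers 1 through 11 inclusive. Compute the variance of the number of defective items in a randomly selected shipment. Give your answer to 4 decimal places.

Per component, 1: μ=5.3, E[X²]=33.39; 2: μ=2, E[X²]=6; 3: μ=6, E[X²]=46.
E[X] = 0.36·5.3 + 0.27·2 + 0.37·6 = 4.668.
E[X²] = 0.36·33.39 + 0.27·6 + 0.37·46 = 30.6604.
Var(X) = E[X²] − (E[X])² = 30.6604 − 21.7902 = 8.87018.

8.8702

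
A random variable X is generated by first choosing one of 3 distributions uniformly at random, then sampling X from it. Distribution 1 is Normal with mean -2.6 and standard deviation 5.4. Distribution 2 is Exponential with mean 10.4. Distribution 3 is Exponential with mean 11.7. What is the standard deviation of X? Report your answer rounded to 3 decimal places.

Per component, 1: μ=-2.6, E[X²]=35.92; 2: μ=10.4, E[X²]=216.32; 3: μ=11.7, E[X²]=273.78.
E[X] = 0.333333·-2.6 + 0.333333·10.4 + 0.333333·11.7 = 6.5.
E[X²] = 0.333333·35.92 + 0.333333·216.32 + 0.333333·273.78 = 175.34.
Var(X) = E[X²] − (E[X])² = 175.34 − 42.25 = 133.09.
SD(X) = √133.09 = 11.5365.

11.536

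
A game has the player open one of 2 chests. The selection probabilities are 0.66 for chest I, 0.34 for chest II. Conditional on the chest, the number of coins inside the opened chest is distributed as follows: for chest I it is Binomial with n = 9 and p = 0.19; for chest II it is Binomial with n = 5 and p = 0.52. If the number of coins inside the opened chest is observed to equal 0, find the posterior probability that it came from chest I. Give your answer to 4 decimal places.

Likelihoods P(X=0 | ·): I: 0.150095; II: 0.0254804.
Posterior ∝ prior × likelihood. Numerator for I: 0.66·0.150095 = 0.0990625.
Normalizing constant: 0.66·0.150095 + 0.34·0.0254804 = 0.107726.
P(I | observation) = 0.0990625 / 0.107726 = 0.91958.

0.9196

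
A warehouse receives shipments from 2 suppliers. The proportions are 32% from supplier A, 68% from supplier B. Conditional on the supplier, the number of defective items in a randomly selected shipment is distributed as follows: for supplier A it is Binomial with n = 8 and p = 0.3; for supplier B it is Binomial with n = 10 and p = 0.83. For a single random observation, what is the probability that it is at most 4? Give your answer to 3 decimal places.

0.303

Conditional on each supplier, P(X ≤ 4): A: 0.942032; B: 0.00270979.
By total probability, P(X ≤ 4) = 0.32·0.942032 + 0.68·0.00270979 = 0.303293.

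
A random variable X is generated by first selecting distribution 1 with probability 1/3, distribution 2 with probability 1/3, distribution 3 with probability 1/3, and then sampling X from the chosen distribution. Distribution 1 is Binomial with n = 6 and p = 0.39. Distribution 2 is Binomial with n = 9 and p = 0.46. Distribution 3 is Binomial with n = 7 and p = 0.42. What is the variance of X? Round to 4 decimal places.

2.3494

Per component, 1: μ=2.34, E[X²]=6.903; 2: μ=4.14, E[X²]=19.3752; 3: μ=2.94, E[X²]=10.3488.
E[X] = 0.333333·2.34 + 0.333333·4.14 + 0.333333·2.94 = 3.14.
E[X²] = 0.333333·6.903 + 0.333333·19.3752 + 0.333333·10.3488 = 12.209.
Var(X) = E[X²] − (E[X])² = 12.209 − 9.8596 = 2.3494.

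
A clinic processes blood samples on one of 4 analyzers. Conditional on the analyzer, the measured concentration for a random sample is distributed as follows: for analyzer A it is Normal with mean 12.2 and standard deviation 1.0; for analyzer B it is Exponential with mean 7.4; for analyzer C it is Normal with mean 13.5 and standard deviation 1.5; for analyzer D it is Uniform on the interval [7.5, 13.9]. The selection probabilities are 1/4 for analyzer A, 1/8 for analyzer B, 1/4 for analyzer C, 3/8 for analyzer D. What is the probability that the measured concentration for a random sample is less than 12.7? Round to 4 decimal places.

Conditional on each analyzer, P(X < 12.7): A: 0.691462; B: 0.820255; C: 0.296901; D: 0.8125.
By total probability, P(X < 12.7) = 0.25·0.691462 + 0.125·0.820255 + 0.25·0.296901 + 0.375·0.8125 = 0.65431.

0.6543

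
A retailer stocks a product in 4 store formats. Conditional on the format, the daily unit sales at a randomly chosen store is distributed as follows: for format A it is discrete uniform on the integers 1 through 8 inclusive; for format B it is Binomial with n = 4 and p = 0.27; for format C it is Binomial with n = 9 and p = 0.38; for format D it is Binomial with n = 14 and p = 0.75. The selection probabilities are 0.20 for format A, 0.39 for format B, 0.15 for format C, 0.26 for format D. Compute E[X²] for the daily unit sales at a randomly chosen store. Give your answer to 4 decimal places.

For each component E[X²] = Var + (mean)², giving A: 25.5; B: 1.9548; C: 13.8168; D: 112.875.
Overall E[X²] = 0.2·25.5 + 0.39·1.9548 + 0.15·13.8168 + 0.26·112.875 = 37.2824.

37.2824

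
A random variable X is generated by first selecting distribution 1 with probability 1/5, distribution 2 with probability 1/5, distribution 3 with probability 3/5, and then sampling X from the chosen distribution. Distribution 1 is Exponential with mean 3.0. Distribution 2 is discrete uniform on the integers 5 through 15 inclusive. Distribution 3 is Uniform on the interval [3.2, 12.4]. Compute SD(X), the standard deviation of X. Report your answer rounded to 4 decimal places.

Per component, 1: μ=3, E[X²]=18; 2: μ=10, E[X²]=110; 3: μ=7.8, E[X²]=67.8933.
E[X] = 0.2·3 + 0.2·10 + 0.6·7.8 = 7.28.
E[X²] = 0.2·18 + 0.2·110 + 0.6·67.8933 = 66.336.
Var(X) = E[X²] − (E[X])² = 66.336 − 52.9984 = 13.3376.
SD(X) = √13.3376 = 3.65207.

3.6521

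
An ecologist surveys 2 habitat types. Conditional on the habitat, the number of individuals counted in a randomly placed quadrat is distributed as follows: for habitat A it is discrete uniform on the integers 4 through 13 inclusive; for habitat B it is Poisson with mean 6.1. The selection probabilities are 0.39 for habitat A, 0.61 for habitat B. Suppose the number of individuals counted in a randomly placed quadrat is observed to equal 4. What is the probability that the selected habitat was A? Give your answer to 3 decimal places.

Likelihoods P(X=4 | ·): A: 0.1; B: 0.129393.
Posterior ∝ prior × likelihood. Numerator for A: 0.39·0.1 = 0.039.
Normalizing constant: 0.39·0.1 + 0.61·0.129393 = 0.11793.
P(A | observation) = 0.039 / 0.11793 = 0.330705.

0.331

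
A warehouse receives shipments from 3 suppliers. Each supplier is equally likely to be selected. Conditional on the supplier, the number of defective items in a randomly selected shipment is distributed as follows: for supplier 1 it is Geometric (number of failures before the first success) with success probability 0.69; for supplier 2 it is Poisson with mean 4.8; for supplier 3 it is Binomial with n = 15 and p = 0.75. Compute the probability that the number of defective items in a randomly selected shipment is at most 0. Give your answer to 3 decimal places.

Conditional on each supplier, P(X ≤ 0): 1: 0.69; 2: 0.00822975; 3: 9.31323e-10.
By total probability, P(X ≤ 0) = 0.333333·0.69 + 0.333333·0.00822975 + 0.333333·9.31323e-10 = 0.232743.

0.233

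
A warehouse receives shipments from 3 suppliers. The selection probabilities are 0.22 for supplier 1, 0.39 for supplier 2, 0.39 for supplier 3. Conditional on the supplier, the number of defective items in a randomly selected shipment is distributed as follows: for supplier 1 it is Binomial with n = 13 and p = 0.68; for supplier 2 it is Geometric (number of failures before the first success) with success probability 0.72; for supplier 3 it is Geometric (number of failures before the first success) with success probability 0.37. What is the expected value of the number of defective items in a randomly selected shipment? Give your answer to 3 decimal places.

2.761

Component means — 1: 8.84; 2: 0.388889; 3: 1.7027.
E[X] = 0.22·8.84 + 0.39·0.388889 + 0.39·1.7027 = 2.76052.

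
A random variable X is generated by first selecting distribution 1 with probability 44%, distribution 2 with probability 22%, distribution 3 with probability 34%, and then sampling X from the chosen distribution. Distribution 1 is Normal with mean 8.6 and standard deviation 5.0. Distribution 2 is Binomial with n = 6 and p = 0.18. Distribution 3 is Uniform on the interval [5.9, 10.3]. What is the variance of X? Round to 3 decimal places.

Per component, 1: μ=8.6, E[X²]=98.96; 2: μ=1.08, E[X²]=2.052; 3: μ=8.1, E[X²]=67.2233.
E[X] = 0.44·8.6 + 0.22·1.08 + 0.34·8.1 = 6.7756.
E[X²] = 0.44·98.96 + 0.22·2.052 + 0.34·67.2233 = 66.8498.
Var(X) = E[X²] − (E[X])² = 66.8498 − 45.9088 = 20.941.

20.941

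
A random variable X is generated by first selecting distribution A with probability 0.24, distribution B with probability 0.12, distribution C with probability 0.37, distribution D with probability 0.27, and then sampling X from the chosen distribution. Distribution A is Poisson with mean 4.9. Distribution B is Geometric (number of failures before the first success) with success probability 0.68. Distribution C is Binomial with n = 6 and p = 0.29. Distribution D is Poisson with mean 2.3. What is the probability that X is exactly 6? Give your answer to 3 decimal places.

0.040

Conditional on each component, P(X = 6): A: 0.143153; B: 0.000730144; C: 0.000594823; D: 0.0206138.
By total probability, P(X = 6) = 0.24·0.143153 + 0.12·0.000730144 + 0.37·0.000594823 + 0.27·0.0206138 = 0.0402302.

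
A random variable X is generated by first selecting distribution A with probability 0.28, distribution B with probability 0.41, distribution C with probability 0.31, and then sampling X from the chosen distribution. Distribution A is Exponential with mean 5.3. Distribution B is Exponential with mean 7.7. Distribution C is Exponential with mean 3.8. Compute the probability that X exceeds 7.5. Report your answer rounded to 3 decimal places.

0.266

Conditional on each component, P(X > 7.5): A: 0.242903; B: 0.37756; C: 0.138944.
By total probability, P(X > 7.5) = 0.28·0.242903 + 0.41·0.37756 + 0.31·0.138944 = 0.265885.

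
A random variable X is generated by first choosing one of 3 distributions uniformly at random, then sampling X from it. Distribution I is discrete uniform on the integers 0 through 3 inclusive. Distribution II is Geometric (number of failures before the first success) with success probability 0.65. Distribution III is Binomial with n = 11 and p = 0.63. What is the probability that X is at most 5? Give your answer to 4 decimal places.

Conditional on each component, P(X ≤ 5): I: 1; II: 0.998162; III: 0.18467.
By total probability, P(X ≤ 5) = 0.333333·1 + 0.333333·0.998162 + 0.333333·0.18467 = 0.727611.

0.7276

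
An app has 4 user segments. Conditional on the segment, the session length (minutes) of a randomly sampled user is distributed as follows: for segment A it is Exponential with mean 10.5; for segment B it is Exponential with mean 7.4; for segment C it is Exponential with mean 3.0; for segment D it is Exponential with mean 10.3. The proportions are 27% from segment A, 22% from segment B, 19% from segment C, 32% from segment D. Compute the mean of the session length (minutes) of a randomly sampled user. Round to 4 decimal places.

8.3290

Component means — A: 10.5; B: 7.4; C: 3; D: 10.3.
E[X] = 0.27·10.5 + 0.22·7.4 + 0.19·3 + 0.32·10.3 = 8.329.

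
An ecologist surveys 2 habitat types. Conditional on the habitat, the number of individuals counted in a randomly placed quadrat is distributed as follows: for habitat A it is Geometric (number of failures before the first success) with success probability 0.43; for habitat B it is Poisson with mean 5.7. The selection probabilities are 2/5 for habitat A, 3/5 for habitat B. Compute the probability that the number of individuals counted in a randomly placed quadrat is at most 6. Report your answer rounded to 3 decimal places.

0.785

Conditional on each habitat, P(X ≤ 6): A: 0.980451; B: 0.654366.
By total probability, P(X ≤ 6) = 0.4·0.980451 + 0.6·0.654366 = 0.7848.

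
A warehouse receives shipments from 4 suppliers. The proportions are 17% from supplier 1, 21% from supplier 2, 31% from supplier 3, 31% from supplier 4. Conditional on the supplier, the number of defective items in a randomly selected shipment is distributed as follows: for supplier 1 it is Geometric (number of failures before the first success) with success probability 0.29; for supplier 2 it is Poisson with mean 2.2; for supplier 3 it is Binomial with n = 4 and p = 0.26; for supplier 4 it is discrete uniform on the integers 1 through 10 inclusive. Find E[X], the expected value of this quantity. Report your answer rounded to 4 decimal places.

Component means — 1: 2.44828; 2: 2.2; 3: 1.04; 4: 5.5.
E[X] = 0.17·2.44828 + 0.21·2.2 + 0.31·1.04 + 0.31·5.5 = 2.90561.

2.9056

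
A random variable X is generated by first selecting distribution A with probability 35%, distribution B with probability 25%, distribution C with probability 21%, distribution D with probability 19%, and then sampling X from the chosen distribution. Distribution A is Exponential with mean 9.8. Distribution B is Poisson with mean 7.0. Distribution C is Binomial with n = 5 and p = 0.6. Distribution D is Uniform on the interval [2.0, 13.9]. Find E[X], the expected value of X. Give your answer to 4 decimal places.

7.3205

Component means — A: 9.8; B: 7; C: 3; D: 7.95.
E[X] = 0.35·9.8 + 0.25·7 + 0.21·3 + 0.19·7.95 = 7.3205.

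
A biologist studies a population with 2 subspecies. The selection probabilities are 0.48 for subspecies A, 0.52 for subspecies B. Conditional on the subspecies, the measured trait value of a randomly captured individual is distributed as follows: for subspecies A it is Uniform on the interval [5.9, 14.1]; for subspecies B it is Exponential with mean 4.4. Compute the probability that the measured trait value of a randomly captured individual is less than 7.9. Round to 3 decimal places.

Conditional on each subspecies, P(X < 7.9): A: 0.243902; B: 0.833948.
By total probability, P(X < 7.9) = 0.48·0.243902 + 0.52·0.833948 = 0.550726.

0.551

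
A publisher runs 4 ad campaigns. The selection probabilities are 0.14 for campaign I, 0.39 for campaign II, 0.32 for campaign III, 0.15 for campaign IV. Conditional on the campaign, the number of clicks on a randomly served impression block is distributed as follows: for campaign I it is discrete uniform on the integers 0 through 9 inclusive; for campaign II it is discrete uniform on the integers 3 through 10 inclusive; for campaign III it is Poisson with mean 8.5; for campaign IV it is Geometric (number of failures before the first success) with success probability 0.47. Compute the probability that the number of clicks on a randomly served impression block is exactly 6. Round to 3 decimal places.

0.098

Conditional on each campaign, P(X = 6): I: 0.1; II: 0.125; III: 0.106581; IV: 0.0104172.
By total probability, P(X = 6) = 0.14·0.1 + 0.39·0.125 + 0.32·0.106581 + 0.15·0.0104172 = 0.0984184.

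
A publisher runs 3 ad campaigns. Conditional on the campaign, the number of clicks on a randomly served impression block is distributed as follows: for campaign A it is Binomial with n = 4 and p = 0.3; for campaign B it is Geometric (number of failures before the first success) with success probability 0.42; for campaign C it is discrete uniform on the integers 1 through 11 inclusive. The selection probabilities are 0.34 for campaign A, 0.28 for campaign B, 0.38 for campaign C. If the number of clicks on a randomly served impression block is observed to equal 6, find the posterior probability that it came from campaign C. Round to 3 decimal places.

0.885

Likelihoods P(X=6 | ·): A: 0; B: 0.0159889; C: 0.0909091.
Posterior ∝ prior × likelihood. Numerator for C: 0.38·0.0909091 = 0.0345455.
Normalizing constant: 0.34·0 + 0.28·0.0159889 + 0.38·0.0909091 = 0.0390223.
P(C | observation) = 0.0345455 / 0.0390223 = 0.885274.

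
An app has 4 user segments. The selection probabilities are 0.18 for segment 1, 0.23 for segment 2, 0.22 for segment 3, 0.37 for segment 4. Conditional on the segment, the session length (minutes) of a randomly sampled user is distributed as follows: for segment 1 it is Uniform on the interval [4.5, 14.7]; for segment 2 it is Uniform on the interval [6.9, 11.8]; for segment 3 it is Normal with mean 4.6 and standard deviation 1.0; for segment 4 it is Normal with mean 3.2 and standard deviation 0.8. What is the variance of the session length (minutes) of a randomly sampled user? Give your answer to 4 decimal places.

10.7180

Per component, 1: μ=9.6, E[X²]=100.83; 2: μ=9.35, E[X²]=89.4233; 3: μ=4.6, E[X²]=22.16; 4: μ=3.2, E[X²]=10.88.
E[X] = 0.18·9.6 + 0.23·9.35 + 0.22·4.6 + 0.37·3.2 = 6.0745.
E[X²] = 0.18·100.83 + 0.23·89.4233 + 0.22·22.16 + 0.37·10.88 = 47.6176.
Var(X) = E[X²] − (E[X])² = 47.6176 − 36.8996 = 10.718.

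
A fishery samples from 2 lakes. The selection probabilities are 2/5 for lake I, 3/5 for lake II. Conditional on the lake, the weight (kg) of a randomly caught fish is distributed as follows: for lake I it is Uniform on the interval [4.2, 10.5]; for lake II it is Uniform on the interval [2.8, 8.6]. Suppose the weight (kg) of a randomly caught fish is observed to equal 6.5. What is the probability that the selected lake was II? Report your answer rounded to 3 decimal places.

0.620

Likelihoods f(6.5 | ·): I: 0.15873; II: 0.172414.
Posterior ∝ prior × likelihood. Numerator for II: 0.6·0.172414 = 0.103448.
Normalizing constant: 0.4·0.15873 + 0.6·0.172414 = 0.16694.
P(II | observation) = 0.103448 / 0.16694 = 0.619672.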